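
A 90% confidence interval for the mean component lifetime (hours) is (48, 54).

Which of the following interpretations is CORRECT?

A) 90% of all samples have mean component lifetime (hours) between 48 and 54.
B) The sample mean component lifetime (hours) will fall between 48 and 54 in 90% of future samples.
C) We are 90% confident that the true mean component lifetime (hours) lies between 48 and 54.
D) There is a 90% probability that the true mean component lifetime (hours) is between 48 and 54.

A confidence interval represents our confidence in the procedure, not a probability statement about the parameter.

Key concept: If we repeated this sampling process many times and computed a 90% CI each time, about 90% of those intervals would contain the true population parameter.

For this specific interval (48, 54):
- Midpoint (point estimate): 51
- Margin of error: 3

The correct interpretation is the one stating confidence that the true parameter lies in the interval — option C.

C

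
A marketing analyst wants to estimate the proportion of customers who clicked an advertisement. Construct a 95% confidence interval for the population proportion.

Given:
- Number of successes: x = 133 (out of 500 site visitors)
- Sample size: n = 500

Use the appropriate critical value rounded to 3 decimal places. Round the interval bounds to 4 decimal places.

Sample proportion: p̂ = 133/500 = 0.266000

Check conditions for normal approximation:
  np̂ = 133 ≥ 10 ✓
  n(1-p̂) = 367 ≥ 10 ✓

The sample is large enough, so use a z-interval (normal approximation) for the proportion.

For 95% confidence, z* = 1.96 (from standard normal table)

Standard error: SE = √(p̂(1-p̂)/n) = √(0.266000×0.734000/500) = 0.01976077

Margin of error: E = z* × SE = 1.96 × 0.01976077 = 0.038731

Z-interval: p̂ ± E = 0.266000 ± 0.038731 = (0.227269, 0.304731)

Rounded to 4 decimal places:

(0.2273, 0.3047)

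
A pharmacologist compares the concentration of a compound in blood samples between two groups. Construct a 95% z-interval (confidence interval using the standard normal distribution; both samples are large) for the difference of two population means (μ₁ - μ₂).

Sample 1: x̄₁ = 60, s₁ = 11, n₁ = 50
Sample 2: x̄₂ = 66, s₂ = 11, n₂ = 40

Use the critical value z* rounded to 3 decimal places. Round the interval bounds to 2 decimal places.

Both samples are large (n₁ = 50 ≥ 30, n₂ = 40 ≥ 30), so a z-interval for the difference of means applies.

Point estimate: x̄₁ - x̄₂ = 60 - 66 = -6

Standard error: SE = √(s₁²/n₁ + s₂²/n₂)
= √(11²/50 + 11²/40)
= √(2.420000 + 3.025000)
= 2.333452

For 95% confidence, z* = 1.96 (from standard normal table)
Margin of error: E = z* × SE = 1.96 × 2.333452 = 4.5736

Z-interval: (x̄₁ - x̄₂) ± E = -6 ± 4.5736 = (-10.5736, -1.4264)

Rounded to 2 decimal places:

(-10.57, -1.43)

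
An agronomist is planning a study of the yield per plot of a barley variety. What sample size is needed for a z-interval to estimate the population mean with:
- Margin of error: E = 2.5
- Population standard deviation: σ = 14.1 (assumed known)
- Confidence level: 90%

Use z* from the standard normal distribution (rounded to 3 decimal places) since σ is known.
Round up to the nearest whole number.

Using z* since population σ is known (z-interval formula).

For 90% confidence, z* = 1.645 (from standard normal table)

Sample size formula for z-interval: n = (z*σ/E)²

n = (1.645 × 14.1 / 2.5)²
  = (9.277800)²
  = 86.0776

Round up to the nearest whole number: n = 87

87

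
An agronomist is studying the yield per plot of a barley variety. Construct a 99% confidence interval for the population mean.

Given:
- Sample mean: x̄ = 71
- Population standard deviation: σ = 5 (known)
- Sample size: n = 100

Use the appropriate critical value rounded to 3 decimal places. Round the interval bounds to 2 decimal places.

The population standard deviation σ is known, so use a z-interval (standard normal critical value).

For 99% confidence, z* = 2.576 (from standard normal table)

Standard error: SE = σ/√n = 5/√100 = 0.500000

Margin of error: E = z* × SE = 2.576 × 0.500000 = 1.2880

Z-interval: x̄ ± E = 71 ± 1.2880 = (69.7120, 72.2880)

Rounded to 2 decimal places:

(69.71, 72.29)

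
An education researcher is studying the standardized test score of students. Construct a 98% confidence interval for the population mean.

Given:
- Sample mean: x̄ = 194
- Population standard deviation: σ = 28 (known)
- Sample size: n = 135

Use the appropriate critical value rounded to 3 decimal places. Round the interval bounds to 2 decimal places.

The population standard deviation σ is known, so use a z-interval (standard normal critical value).

For 98% confidence, z* = 2.326 (from standard normal table)

Standard error: SE = σ/√n = 28/√135 = 2.409856

Margin of error: E = z* × SE = 2.326 × 2.409856 = 5.6053

Z-interval: x̄ ± E = 194 ± 5.6053 = (188.3947, 199.6053)

Rounded to 2 decimal places:

(188.39, 199.61)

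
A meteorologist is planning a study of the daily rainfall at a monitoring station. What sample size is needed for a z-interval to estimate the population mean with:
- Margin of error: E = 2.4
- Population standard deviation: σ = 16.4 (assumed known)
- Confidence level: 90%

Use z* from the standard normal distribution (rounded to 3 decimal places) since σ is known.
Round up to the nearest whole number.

Using z* since population σ is known (z-interval formula).

For 90% confidence, z* = 1.645 (from standard normal table)

Sample size formula for z-interval: n = (z*σ/E)²

n = (1.645 × 16.4 / 2.4)²
  = (11.240833)²
  = 126.3563

Round up to the nearest whole number: n = 127

127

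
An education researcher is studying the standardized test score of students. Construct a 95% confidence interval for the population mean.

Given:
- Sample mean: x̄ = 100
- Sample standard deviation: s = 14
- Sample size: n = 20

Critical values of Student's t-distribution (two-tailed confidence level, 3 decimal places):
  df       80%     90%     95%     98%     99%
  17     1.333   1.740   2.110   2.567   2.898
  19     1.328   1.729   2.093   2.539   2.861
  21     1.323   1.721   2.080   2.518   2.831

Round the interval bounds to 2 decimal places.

The population standard deviation σ is unknown (only the sample standard deviation s is given), so use a t-interval with df = n - 1 = 20 - 1 = 19.

For 95% confidence with df = 19, t* = 2.093 (from t-table)

Standard error: SE = s/√n = 14/√20 = 3.130495

Margin of error: E = t* × SE = 2.093 × 3.130495 = 6.5521

T-interval: x̄ ± E = 100 ± 6.5521 = (93.4479, 106.5521)

Rounded to 2 decimal places:

(93.45, 106.55)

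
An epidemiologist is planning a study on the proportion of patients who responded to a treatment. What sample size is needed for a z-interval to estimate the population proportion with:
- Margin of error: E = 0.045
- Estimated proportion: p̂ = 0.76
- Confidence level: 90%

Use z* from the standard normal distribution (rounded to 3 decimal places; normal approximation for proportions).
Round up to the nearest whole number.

Using z* for proportion z-interval (normal approximation).

For 90% confidence, z* = 1.645 (from standard normal table)

Sample size formula for proportion z-interval: n = z*²p̂(1-p̂)/E²

n = 1.645² × 0.76 × 0.24 / 0.045²
  = 2.706025 × 0.1824 / 0.002025
  = 243.7427

Round up to the nearest whole number: n = 244

244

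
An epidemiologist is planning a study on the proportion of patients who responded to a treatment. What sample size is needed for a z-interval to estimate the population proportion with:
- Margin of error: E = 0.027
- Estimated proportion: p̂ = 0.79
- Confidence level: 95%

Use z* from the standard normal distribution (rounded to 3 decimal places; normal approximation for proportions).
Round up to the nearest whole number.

Using z* for proportion z-interval (normal approximation).

For 95% confidence, z* = 1.96 (from standard normal table)

Sample size formula for proportion z-interval: n = z*²p̂(1-p̂)/E²

n = 1.96² × 0.79 × 0.21 / 0.027²
  = 3.8416 × 0.1659 / 0.000729
  = 874.2407

Round up to the nearest whole number: n = 875

875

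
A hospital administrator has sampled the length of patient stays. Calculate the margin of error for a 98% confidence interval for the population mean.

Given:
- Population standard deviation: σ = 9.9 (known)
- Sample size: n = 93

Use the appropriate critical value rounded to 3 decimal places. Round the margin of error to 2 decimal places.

The population standard deviation σ is known, so use the z-interval margin of error formula.

For 98% confidence, z* = 2.326 (from standard normal table)

Margin of error formula for z-interval: E = z* × σ/√n

E = 2.326 × 9.9/√93
  = 2.326 × 1.026582
  = 2.3878

Rounded to 2 decimal places:

2.39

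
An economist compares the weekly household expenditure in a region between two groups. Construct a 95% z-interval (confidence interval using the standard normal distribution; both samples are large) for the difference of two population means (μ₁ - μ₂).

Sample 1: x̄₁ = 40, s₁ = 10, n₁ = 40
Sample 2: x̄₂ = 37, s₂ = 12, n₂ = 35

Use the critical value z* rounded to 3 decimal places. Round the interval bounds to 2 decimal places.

Both samples are large (n₁ = 40 ≥ 30, n₂ = 35 ≥ 30), so a z-interval for the difference of means applies.

Point estimate: x̄₁ - x̄₂ = 40 - 37 = 3

Standard error: SE = √(s₁²/n₁ + s₂²/n₂)
= √(10²/40 + 12²/35)
= √(2.500000 + 4.114286)
= 2.571825

For 95% confidence, z* = 1.96 (from standard normal table)
Margin of error: E = z* × SE = 1.96 × 2.571825 = 5.0408

Z-interval: (x̄₁ - x̄₂) ± E = 3 ± 5.0408 = (-2.0408, 8.0408)

Rounded to 2 decimal places:

(-2.04, 8.04)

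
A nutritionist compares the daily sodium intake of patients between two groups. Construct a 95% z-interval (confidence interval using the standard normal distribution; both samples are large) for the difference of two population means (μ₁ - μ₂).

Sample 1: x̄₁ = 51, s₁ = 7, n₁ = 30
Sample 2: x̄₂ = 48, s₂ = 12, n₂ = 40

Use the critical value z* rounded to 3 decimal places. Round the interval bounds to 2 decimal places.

Both samples are large (n₁ = 30 ≥ 30, n₂ = 40 ≥ 30), so a z-interval for the difference of means applies.

Point estimate: x̄₁ - x̄₂ = 51 - 48 = 3

Standard error: SE = √(s₁²/n₁ + s₂²/n₂)
= √(7²/30 + 12²/40)
= √(1.633333 + 3.600000)
= 2.287648

For 95% confidence, z* = 1.96 (from standard normal table)
Margin of error: E = z* × SE = 1.96 × 2.287648 = 4.4838

Z-interval: (x̄₁ - x̄₂) ± E = 3 ± 4.4838 = (-1.4838, 7.4838)

Rounded to 2 decimal places:

(-1.48, 7.48)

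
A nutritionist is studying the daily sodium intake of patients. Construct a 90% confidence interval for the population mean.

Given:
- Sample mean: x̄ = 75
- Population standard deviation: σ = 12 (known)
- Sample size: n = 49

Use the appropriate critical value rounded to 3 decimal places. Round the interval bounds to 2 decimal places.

The population standard deviation σ is known, so use a z-interval (standard normal critical value).

For 90% confidence, z* = 1.645 (from standard normal table)

Standard error: SE = σ/√n = 12/√49 = 1.714286

Margin of error: E = z* × SE = 1.645 × 1.714286 = 2.8200

Z-interval: x̄ ± E = 75 ± 2.8200 = (72.1800, 77.8200)

Rounded to 2 decimal places:

(72.18, 77.82)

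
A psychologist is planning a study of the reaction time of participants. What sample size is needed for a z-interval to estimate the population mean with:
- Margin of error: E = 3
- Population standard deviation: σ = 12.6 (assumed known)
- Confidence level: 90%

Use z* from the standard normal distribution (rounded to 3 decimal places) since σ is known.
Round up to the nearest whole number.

Using z* since population σ is known (z-interval formula).

For 90% confidence, z* = 1.645 (from standard normal table)

Sample size formula for z-interval: n = (z*σ/E)²

n = (1.645 × 12.6 / 3)²
  = (6.909000)²
  = 47.7343

Round up to the nearest whole number: n = 48

48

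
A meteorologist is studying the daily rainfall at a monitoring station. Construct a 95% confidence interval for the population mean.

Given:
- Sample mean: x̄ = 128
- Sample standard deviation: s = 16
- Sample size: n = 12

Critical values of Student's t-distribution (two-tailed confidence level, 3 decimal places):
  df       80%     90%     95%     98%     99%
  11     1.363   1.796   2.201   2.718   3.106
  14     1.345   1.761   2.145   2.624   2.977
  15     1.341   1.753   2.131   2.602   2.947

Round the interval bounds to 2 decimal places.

The population standard deviation σ is unknown (only the sample standard deviation s is given), so use a t-interval with df = n - 1 = 12 - 1 = 11.

For 95% confidence with df = 11, t* = 2.201 (from t-table)

Standard error: SE = s/√n = 16/√12 = 4.618802

Margin of error: E = t* × SE = 2.201 × 4.618802 = 10.1660

T-interval: x̄ ± E = 128 ± 10.1660 = (117.8340, 138.1660)

Rounded to 2 decimal places:

(117.83, 138.17)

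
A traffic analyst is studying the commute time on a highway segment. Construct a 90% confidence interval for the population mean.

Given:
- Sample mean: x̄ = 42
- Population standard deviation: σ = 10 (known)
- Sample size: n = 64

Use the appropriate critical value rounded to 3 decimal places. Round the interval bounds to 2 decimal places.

The population standard deviation σ is known, so use a z-interval (standard normal critical value).

For 90% confidence, z* = 1.645 (from standard normal table)

Standard error: SE = σ/√n = 10/√64 = 1.250000

Margin of error: E = z* × SE = 1.645 × 1.250000 = 2.0562

Z-interval: x̄ ± E = 42 ± 2.0562 = (39.9438, 44.0562)

Rounded to 2 decimal places:

(39.94, 44.06)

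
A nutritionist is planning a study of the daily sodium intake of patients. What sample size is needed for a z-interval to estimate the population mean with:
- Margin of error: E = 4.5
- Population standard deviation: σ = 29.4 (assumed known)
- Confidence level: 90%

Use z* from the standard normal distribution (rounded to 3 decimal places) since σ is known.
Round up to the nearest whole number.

Using z* since population σ is known (z-interval formula).

For 90% confidence, z* = 1.645 (from standard normal table)

Sample size formula for z-interval: n = (z*σ/E)²

n = (1.645 × 29.4 / 4.5)²
  = (10.747333)²
  = 115.5052

Round up to the nearest whole number: n = 116

116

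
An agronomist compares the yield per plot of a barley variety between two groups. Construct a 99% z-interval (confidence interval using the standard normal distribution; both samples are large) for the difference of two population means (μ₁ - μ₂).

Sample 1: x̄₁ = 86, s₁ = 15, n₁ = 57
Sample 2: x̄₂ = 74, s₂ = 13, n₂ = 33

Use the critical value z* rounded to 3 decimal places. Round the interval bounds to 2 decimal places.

Both samples are large (n₁ = 57 ≥ 30, n₂ = 33 ≥ 30), so a z-interval for the difference of means applies.

Point estimate: x̄₁ - x̄₂ = 86 - 74 = 12

Standard error: SE = √(s₁²/n₁ + s₂²/n₂)
= √(15²/57 + 13²/33)
= √(3.947368 + 5.121212)
= 3.011408

For 99% confidence, z* = 2.576 (from standard normal table)
Margin of error: E = z* × SE = 2.576 × 3.011408 = 7.7574

Z-interval: (x̄₁ - x̄₂) ± E = 12 ± 7.7574 = (4.2426, 19.7574)

Rounded to 2 decimal places:

(4.24, 19.76)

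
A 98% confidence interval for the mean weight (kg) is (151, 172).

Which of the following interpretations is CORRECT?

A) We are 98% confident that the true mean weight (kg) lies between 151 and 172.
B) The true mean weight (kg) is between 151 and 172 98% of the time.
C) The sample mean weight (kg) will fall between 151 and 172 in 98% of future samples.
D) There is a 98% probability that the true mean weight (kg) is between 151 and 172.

A confidence interval represents our confidence in the procedure, not a probability statement about the parameter.

Key concept: If we repeated this sampling process many times and computed a 98% CI each time, about 98% of those intervals would contain the true population parameter.

For this specific interval (151, 172):
- Midpoint (point estimate): 161.5
- Margin of error: 10.5

The correct interpretation is the one stating confidence that the true parameter lies in the interval — option A.

A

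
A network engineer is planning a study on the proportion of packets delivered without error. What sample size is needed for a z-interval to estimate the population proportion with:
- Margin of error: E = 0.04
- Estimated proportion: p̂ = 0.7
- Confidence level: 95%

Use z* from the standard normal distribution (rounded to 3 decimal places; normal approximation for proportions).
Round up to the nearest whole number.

Using z* for proportion z-interval (normal approximation).

For 95% confidence, z* = 1.96 (from standard normal table)

Sample size formula for proportion z-interval: n = z*²p̂(1-p̂)/E²

n = 1.96² × 0.7 × 0.3 / 0.04²
  = 3.8416 × 0.21 / 0.0016
  = 504.2100

Round up to the nearest whole number: n = 505

505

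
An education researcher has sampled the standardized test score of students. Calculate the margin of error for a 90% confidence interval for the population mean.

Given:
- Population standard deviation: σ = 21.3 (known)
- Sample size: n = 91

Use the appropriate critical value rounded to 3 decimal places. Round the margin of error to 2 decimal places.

The population standard deviation σ is known, so use the z-interval margin of error formula.

For 90% confidence, z* = 1.645 (from standard normal table)

Margin of error formula for z-interval: E = z* × σ/√n

E = 1.645 × 21.3/√91
  = 1.645 × 2.232847
  = 3.6730

Rounded to 2 decimal places:

3.67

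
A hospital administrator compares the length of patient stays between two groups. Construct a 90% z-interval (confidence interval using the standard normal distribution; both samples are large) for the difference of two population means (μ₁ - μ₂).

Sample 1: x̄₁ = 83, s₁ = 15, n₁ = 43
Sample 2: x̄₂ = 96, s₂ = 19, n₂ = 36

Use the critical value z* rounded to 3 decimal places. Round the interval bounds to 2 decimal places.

Both samples are large (n₁ = 43 ≥ 30, n₂ = 36 ≥ 30), so a z-interval for the difference of means applies.

Point estimate: x̄₁ - x̄₂ = 83 - 96 = -13

Standard error: SE = √(s₁²/n₁ + s₂²/n₂)
= √(15²/43 + 19²/36)
= √(5.232558 + 10.027778)
= 3.906448

For 90% confidence, z* = 1.645 (from standard normal table)
Margin of error: E = z* × SE = 1.645 × 3.906448 = 6.4261

Z-interval: (x̄₁ - x̄₂) ± E = -13 ± 6.4261 = (-19.4261, -6.5739)

Rounded to 2 decimal places:

(-19.43, -6.57)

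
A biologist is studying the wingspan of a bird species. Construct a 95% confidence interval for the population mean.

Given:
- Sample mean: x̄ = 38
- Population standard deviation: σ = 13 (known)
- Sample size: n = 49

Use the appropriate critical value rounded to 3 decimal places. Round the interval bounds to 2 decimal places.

The population standard deviation σ is known, so use a z-interval (standard normal critical value).

For 95% confidence, z* = 1.96 (from standard normal table)

Standard error: SE = σ/√n = 13/√49 = 1.857143

Margin of error: E = z* × SE = 1.96 × 1.857143 = 3.6400

Z-interval: x̄ ± E = 38 ± 3.6400 = (34.3600, 41.6400)

Rounded to 2 decimal places:

(34.36, 41.64)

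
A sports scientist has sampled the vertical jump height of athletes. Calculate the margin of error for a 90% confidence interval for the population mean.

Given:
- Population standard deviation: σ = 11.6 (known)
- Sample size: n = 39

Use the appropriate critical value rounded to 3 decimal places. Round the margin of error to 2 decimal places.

The population standard deviation σ is known, so use the z-interval margin of error formula.

For 90% confidence, z* = 1.645 (from standard normal table)

Margin of error formula for z-interval: E = z* × σ/√n

E = 1.645 × 11.6/√39
  = 1.645 × 1.857487
  = 3.0556

Rounded to 2 decimal places:

3.06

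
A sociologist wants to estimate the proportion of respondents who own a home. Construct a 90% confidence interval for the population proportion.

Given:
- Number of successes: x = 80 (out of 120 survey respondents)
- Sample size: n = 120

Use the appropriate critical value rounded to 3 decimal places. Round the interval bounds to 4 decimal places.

Sample proportion: p̂ = 80/120 = 0.666667

Check conditions for normal approximation:
  np̂ = 80 ≥ 10 ✓
  n(1-p̂) = 40 ≥ 10 ✓

The sample is large enough, so use a z-interval (normal approximation) for the proportion.

For 90% confidence, z* = 1.645 (from standard normal table)

Standard error: SE = √(p̂(1-p̂)/n) = √(0.666667×0.333333/120) = 0.04303315

Margin of error: E = z* × SE = 1.645 × 0.04303315 = 0.070790

Z-interval: p̂ ± E = 0.666667 ± 0.070790 = (0.595877, 0.737456)

Rounded to 4 decimal places:

(0.5959, 0.7375)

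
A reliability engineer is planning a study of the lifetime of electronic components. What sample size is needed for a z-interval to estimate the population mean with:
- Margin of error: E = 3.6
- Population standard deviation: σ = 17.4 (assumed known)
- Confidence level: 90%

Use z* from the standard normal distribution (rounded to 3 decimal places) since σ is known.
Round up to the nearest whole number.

Using z* since population σ is known (z-interval formula).

For 90% confidence, z* = 1.645 (from standard normal table)

Sample size formula for z-interval: n = (z*σ/E)²

n = (1.645 × 17.4 / 3.6)²
  = (7.950833)²
  = 63.2158

Round up to the nearest whole number: n = 64

64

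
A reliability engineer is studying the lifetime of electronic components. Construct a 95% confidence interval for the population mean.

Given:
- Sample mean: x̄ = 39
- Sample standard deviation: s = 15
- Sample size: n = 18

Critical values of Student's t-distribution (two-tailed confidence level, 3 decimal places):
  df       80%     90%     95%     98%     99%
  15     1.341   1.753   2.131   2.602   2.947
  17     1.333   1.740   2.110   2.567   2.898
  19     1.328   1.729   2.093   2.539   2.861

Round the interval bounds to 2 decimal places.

The population standard deviation σ is unknown (only the sample standard deviation s is given), so use a t-interval with df = n - 1 = 18 - 1 = 17.

For 95% confidence with df = 17, t* = 2.110 (from t-table)

Standard error: SE = s/√n = 15/√18 = 3.535534

Margin of error: E = t* × SE = 2.110 × 3.535534 = 7.4600

T-interval: x̄ ± E = 39 ± 7.4600 = (31.5400, 46.4600)

Rounded to 2 decimal places:

(31.54, 46.46)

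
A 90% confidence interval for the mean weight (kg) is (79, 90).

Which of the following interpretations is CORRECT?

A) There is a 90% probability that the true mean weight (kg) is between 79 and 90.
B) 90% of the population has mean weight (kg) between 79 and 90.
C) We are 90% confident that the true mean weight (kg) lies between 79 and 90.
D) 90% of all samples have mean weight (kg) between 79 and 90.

A confidence interval represents our confidence in the procedure, not a probability statement about the parameter.

Key concept: If we repeated this sampling process many times and computed a 90% CI each time, about 90% of those intervals would contain the true population parameter.

For this specific interval (79, 90):
- Midpoint (point estimate): 84.5
- Margin of error: 5.5

The correct interpretation is the one stating confidence that the true parameter lies in the interval — option C.

C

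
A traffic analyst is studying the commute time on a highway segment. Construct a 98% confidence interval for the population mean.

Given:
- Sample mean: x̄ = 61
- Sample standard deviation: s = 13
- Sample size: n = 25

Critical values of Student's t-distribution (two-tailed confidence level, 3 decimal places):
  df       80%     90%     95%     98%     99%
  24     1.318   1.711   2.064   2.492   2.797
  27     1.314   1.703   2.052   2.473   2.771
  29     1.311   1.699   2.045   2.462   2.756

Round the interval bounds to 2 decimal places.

The population standard deviation σ is unknown (only the sample standard deviation s is given), so use a t-interval with df = n - 1 = 25 - 1 = 24.

For 98% confidence with df = 24, t* = 2.492 (from t-table)

Standard error: SE = s/√n = 13/√25 = 2.600000

Margin of error: E = t* × SE = 2.492 × 2.600000 = 6.4792

T-interval: x̄ ± E = 61 ± 6.4792 = (54.5208, 67.4792)

Rounded to 2 decimal places:

(54.52, 67.48)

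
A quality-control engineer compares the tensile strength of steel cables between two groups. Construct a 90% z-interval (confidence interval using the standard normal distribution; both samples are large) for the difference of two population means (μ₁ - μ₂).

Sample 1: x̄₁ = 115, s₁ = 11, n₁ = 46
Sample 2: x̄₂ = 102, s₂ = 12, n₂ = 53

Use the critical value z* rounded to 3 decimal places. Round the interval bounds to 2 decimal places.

Both samples are large (n₁ = 46 ≥ 30, n₂ = 53 ≥ 30), so a z-interval for the difference of means applies.

Point estimate: x̄₁ - x̄₂ = 115 - 102 = 13

Standard error: SE = √(s₁²/n₁ + s₂²/n₂)
= √(11²/46 + 12²/53)
= √(2.630435 + 2.716981)
= 2.312448

For 90% confidence, z* = 1.645 (from standard normal table)
Margin of error: E = z* × SE = 1.645 × 2.312448 = 3.8040

Z-interval: (x̄₁ - x̄₂) ± E = 13 ± 3.8040 = (9.1960, 16.8040)

Rounded to 2 decimal places:

(9.20, 16.80)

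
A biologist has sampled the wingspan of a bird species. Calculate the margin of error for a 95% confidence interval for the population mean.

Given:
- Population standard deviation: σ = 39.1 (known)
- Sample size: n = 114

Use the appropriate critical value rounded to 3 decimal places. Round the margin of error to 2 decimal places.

The population standard deviation σ is known, so use the z-interval margin of error formula.

For 95% confidence, z* = 1.96 (from standard normal table)

Margin of error formula for z-interval: E = z* × σ/√n

E = 1.96 × 39.1/√114
  = 1.96 × 3.662051
  = 7.1776

Rounded to 2 decimal places:

7.18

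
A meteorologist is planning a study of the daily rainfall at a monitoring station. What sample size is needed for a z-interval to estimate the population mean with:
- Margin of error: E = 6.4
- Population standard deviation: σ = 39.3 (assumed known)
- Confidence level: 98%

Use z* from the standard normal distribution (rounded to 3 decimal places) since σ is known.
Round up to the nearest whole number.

Using z* since population σ is known (z-interval formula).

For 98% confidence, z* = 2.326 (from standard normal table)

Sample size formula for z-interval: n = (z*σ/E)²

n = (2.326 × 39.3 / 6.4)²
  = (14.283094)²
  = 204.0068

Round up to the nearest whole number: n = 205

205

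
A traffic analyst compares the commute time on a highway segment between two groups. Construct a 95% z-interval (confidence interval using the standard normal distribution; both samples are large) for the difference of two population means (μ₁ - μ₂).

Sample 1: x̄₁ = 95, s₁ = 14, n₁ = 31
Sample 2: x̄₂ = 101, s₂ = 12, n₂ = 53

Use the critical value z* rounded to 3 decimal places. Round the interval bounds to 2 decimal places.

Both samples are large (n₁ = 31 ≥ 30, n₂ = 53 ≥ 30), so a z-interval for the difference of means applies.

Point estimate: x̄₁ - x̄₂ = 95 - 101 = -6

Standard error: SE = √(s₁²/n₁ + s₂²/n₂)
= √(14²/31 + 12²/53)
= √(6.322581 + 2.716981)
= 3.006586

For 95% confidence, z* = 1.96 (from standard normal table)
Margin of error: E = z* × SE = 1.96 × 3.006586 = 5.8929

Z-interval: (x̄₁ - x̄₂) ± E = -6 ± 5.8929 = (-11.8929, -0.1071)

Rounded to 2 decimal places:

(-11.89, -0.11)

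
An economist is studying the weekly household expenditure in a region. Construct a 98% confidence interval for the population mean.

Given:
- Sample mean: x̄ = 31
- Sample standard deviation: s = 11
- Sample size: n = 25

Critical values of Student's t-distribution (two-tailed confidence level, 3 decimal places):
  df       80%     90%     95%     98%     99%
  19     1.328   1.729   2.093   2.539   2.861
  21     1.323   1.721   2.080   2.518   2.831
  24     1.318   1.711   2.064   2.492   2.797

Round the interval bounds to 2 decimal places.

The population standard deviation σ is unknown (only the sample standard deviation s is given), so use a t-interval with df = n - 1 = 25 - 1 = 24.

For 98% confidence with df = 24, t* = 2.492 (from t-table)

Standard error: SE = s/√n = 11/√25 = 2.200000

Margin of error: E = t* × SE = 2.492 × 2.200000 = 5.4824

T-interval: x̄ ± E = 31 ± 5.4824 = (25.5176, 36.4824)

Rounded to 2 decimal places:

(25.52, 36.48)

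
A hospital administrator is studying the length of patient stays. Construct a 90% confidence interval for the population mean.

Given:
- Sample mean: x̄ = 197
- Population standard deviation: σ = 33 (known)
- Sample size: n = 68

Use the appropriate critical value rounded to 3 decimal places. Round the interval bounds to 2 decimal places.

The population standard deviation σ is known, so use a z-interval (standard normal critical value).

For 90% confidence, z* = 1.645 (from standard normal table)

Standard error: SE = σ/√n = 33/√68 = 4.001838

Margin of error: E = z* × SE = 1.645 × 4.001838 = 6.5830

Z-interval: x̄ ± E = 197 ± 6.5830 = (190.4170, 203.5830)

Rounded to 2 decimal places:

(190.42, 203.58)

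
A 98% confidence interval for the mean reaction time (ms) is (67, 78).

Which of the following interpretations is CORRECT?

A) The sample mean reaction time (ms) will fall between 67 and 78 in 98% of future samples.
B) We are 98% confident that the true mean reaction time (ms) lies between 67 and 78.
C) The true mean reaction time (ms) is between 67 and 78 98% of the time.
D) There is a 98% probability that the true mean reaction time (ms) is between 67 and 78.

A confidence interval represents our confidence in the procedure, not a probability statement about the parameter.

Key concept: If we repeated this sampling process many times and computed a 98% CI each time, about 98% of those intervals would contain the true population parameter.

For this specific interval (67, 78):
- Midpoint (point estimate): 72.5
- Margin of error: 5.5

The correct interpretation is the one stating confidence that the true parameter lies in the interval — option B.

B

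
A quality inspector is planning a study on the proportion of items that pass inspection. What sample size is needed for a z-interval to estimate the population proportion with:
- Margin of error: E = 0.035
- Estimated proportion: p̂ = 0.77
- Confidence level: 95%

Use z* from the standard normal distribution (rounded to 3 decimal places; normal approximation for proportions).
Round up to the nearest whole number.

Using z* for proportion z-interval (normal approximation).

For 95% confidence, z* = 1.96 (from standard normal table)

Sample size formula for proportion z-interval: n = z*²p̂(1-p̂)/E²

n = 1.96² × 0.77 × 0.23 / 0.035²
  = 3.8416 × 0.1771 / 0.001225
  = 555.3856

Round up to the nearest whole number: n = 556

556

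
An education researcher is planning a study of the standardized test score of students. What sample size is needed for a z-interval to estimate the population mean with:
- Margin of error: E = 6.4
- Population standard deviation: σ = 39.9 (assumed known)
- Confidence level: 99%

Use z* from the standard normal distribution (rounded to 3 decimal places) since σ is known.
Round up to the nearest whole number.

Using z* since population σ is known (z-interval formula).

For 99% confidence, z* = 2.576 (from standard normal table)

Sample size formula for z-interval: n = (z*σ/E)²

n = (2.576 × 39.9 / 6.4)²
  = (16.059750)²
  = 257.9156

Round up to the nearest whole number: n = 258

258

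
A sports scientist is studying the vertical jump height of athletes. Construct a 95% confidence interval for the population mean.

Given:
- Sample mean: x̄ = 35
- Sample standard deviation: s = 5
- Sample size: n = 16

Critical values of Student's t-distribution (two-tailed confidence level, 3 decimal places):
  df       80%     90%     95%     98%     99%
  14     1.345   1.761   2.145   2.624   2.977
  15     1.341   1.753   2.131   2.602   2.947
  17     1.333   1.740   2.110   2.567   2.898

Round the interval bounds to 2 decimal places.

The population standard deviation σ is unknown (only the sample standard deviation s is given), so use a t-interval with df = n - 1 = 16 - 1 = 15.

For 95% confidence with df = 15, t* = 2.131 (from t-table)

Standard error: SE = s/√n = 5/√16 = 1.250000

Margin of error: E = t* × SE = 2.131 × 1.250000 = 2.6637

T-interval: x̄ ± E = 35 ± 2.6637 = (32.3362, 37.6638)

Rounded to 2 decimal places:

(32.34, 37.66)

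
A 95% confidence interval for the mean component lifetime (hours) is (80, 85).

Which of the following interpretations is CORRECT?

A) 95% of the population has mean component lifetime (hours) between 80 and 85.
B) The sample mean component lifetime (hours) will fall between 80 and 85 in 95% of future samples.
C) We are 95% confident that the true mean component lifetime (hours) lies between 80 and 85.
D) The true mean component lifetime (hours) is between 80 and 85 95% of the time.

A confidence interval represents our confidence in the procedure, not a probability statement about the parameter.

Key concept: If we repeated this sampling process many times and computed a 95% CI each time, about 95% of those intervals would contain the true population parameter.

For this specific interval (80, 85):
- Midpoint (point estimate): 82.5
- Margin of error: 2.5

The correct interpretation is the one stating confidence that the true parameter lies in the interval — option C.

C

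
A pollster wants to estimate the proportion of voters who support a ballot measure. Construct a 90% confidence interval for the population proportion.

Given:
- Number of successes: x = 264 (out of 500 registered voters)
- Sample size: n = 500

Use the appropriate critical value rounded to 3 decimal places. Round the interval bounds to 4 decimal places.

Sample proportion: p̂ = 264/500 = 0.528000

Check conditions for normal approximation:
  np̂ = 264 ≥ 10 ✓
  n(1-p̂) = 236 ≥ 10 ✓

The sample is large enough, so use a z-interval (normal approximation) for the proportion.

For 90% confidence, z* = 1.645 (from standard normal table)

Standard error: SE = √(p̂(1-p̂)/n) = √(0.528000×0.472000/500) = 0.02232559

Margin of error: E = z* × SE = 1.645 × 0.02232559 = 0.036726

Z-interval: p̂ ± E = 0.528000 ± 0.036726 = (0.491274, 0.564726)

Rounded to 4 decimal places:

(0.4913, 0.5647)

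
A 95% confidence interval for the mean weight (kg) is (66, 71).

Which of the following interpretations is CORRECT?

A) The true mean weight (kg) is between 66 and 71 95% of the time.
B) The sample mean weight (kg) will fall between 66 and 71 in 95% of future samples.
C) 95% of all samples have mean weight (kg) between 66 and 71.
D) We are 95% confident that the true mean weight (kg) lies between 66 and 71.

A confidence interval represents our confidence in the procedure, not a probability statement about the parameter.

Key concept: If we repeated this sampling process many times and computed a 95% CI each time, about 95% of those intervals would contain the true population parameter.

For this specific interval (66, 71):
- Midpoint (point estimate): 68.5
- Margin of error: 2.5

The correct interpretation is the one stating confidence that the true parameter lies in the interval — option D.

D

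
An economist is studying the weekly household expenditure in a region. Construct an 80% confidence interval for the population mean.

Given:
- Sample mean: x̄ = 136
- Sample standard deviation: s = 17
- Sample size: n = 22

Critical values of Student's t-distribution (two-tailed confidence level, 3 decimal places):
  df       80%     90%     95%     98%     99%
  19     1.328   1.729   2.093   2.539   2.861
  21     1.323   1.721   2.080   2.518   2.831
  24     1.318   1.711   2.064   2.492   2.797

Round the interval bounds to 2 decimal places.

The population standard deviation σ is unknown (only the sample standard deviation s is given), so use a t-interval with df = n - 1 = 22 - 1 = 21.

For 80% confidence with df = 21, t* = 1.323 (from t-table)

Standard error: SE = s/√n = 17/√22 = 3.624412

Margin of error: E = t* × SE = 1.323 × 3.624412 = 4.7951

T-interval: x̄ ± E = 136 ± 4.7951 = (131.2049, 140.7951)

Rounded to 2 decimal places:

(131.20, 140.80)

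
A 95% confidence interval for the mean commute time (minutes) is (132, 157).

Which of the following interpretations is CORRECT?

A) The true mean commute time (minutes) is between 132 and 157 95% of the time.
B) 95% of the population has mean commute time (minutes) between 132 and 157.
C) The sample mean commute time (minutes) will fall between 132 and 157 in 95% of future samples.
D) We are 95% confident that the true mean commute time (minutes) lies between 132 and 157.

A confidence interval represents our confidence in the procedure, not a probability statement about the parameter.

Key concept: If we repeated this sampling process many times and computed a 95% CI each time, about 95% of those intervals would contain the true population parameter.

For this specific interval (132, 157):
- Midpoint (point estimate): 144.5
- Margin of error: 12.5

The correct interpretation is the one stating confidence that the true parameter lies in the interval — option D.

D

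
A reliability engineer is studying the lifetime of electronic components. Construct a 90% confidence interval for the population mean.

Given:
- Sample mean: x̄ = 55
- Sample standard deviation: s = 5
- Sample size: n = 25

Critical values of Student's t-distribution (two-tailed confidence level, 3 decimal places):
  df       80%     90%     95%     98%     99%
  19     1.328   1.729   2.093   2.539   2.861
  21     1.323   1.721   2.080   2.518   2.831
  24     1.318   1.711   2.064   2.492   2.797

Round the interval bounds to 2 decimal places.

The population standard deviation σ is unknown (only the sample standard deviation s is given), so use a t-interval with df = n - 1 = 25 - 1 = 24.

For 90% confidence with df = 24, t* = 1.711 (from t-table)

Standard error: SE = s/√n = 5/√25 = 1.000000

Margin of error: E = t* × SE = 1.711 × 1.000000 = 1.7110

T-interval: x̄ ± E = 55 ± 1.7110 = (53.2890, 56.7110)

Rounded to 2 decimal places:

(53.29, 56.71)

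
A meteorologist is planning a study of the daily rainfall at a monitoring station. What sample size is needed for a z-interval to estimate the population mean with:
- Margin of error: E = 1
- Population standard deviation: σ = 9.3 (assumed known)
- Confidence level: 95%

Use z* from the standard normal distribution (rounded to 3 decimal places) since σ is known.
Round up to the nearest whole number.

Using z* since population σ is known (z-interval formula).

For 95% confidence, z* = 1.96 (from standard normal table)

Sample size formula for z-interval: n = (z*σ/E)²

n = (1.96 × 9.3 / 1)²
  = (18.228000)²
  = 332.2600

Round up to the nearest whole number: n = 333

333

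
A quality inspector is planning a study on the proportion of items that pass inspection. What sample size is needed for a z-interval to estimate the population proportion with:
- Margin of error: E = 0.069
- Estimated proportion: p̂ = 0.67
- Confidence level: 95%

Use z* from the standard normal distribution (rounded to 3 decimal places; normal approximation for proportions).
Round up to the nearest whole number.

Using z* for proportion z-interval (normal approximation).

For 95% confidence, z* = 1.96 (from standard normal table)

Sample size formula for proportion z-interval: n = z*²p̂(1-p̂)/E²

n = 1.96² × 0.67 × 0.33 / 0.069²
  = 3.8416 × 0.2211 / 0.004761
  = 178.4032

Round up to the nearest whole number: n = 179

179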